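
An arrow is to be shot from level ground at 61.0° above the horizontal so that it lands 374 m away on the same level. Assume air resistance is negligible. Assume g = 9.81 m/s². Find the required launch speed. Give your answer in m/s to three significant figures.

From R = (v₀² / g) sin 2θ: v₀ = √(gR / sin 2θ).
v₀ = √(9.81 × 374 / sin 122.0°) = √(3669 / 0.8480) = √4326.3 = 65.77 m/s.

65.8 m/s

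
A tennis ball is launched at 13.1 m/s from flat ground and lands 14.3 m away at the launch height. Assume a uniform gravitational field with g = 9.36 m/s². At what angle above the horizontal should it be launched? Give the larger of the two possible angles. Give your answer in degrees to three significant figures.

R = v₀² sin 2θ / g gives sin 2θ = gR/v₀² = 9.36·14.3/13.1² = 0.7800.
2θ = 51.26° or 180° − 51.26° = 128.7°, so θ = 25.63° or 64.37°.
The larger angle is 64.37°.

64.4°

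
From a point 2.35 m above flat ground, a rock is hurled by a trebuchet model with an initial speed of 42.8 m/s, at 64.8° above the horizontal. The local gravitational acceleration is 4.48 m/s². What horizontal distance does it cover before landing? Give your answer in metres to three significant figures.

Components: vₓ = 42.80 cos 64.8° = 18.22 m/s, v_y0 = 42.80 sin 64.8° = 38.73 m/s.
Vertical motion (up positive, ground at y = 0): 2.240 t² − (38.73) t − 2.35 = 0, so t = (38.73 + √(38.73² + 2·4.48·2.35)) / 4.48 = (38.73 + 39.00) / 4.48 = 17.35 s.
Horizontal distance: R = vₓ t = 18.22 × 17.35 = 316.2 m.

316 m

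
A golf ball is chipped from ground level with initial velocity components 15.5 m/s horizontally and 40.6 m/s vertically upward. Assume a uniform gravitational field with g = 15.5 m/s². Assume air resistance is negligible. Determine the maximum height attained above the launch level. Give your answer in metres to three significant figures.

At the apex v_y = 0, so H = v_y0²/(2g) = 40.60²/31.00 = 53.17 m.

53.2 m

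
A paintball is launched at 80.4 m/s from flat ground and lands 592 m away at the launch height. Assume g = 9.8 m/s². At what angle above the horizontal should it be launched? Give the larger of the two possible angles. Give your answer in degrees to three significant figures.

Level-ground range R = v₀² sin(2θ)/g ⇒ sin(2θ) = gR/v₀² = 9.80 × 592 / 80.4² = 0.8975.
2θ = 63.83° or 180° − 63.83° = 116.2°, so θ = 31.92° or 58.08°.
The larger angle is 58.08°.

58.1°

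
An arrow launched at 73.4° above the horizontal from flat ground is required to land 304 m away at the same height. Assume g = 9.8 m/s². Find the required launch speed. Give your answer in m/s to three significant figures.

Level-ground range: R = v₀² sin(2θ)/g, so v₀ = √(gR / sin 2θ).
v₀ = √(9.80 × 304 / sin 146.8°) = √(2979 / 0.5476) = √5440.8 = 73.76 m/s.

73.8 m/s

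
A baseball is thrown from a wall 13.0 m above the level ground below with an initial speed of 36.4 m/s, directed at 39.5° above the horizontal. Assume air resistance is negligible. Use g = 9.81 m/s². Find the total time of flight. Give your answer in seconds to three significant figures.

5.23 s

Horizontal component vₓ = 36.40 cos 39.5° = 28.09 m/s; vertical v_y0 = 36.40 sin 39.5° = 23.15 m/s.
Vertical motion (up positive, ground at y = 0): 4.905 t² − (23.15) t − 13.0 = 0, so t = (23.15 + √(23.15² + 2·9.81·13.0)) / 9.81 = (23.15 + 28.13) / 9.81 = 5.227 s.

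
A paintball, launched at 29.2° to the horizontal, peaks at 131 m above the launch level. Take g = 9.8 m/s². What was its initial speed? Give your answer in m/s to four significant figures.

At the peak v_y = 0, so v_y0 = √(2gH) = √(2 × 9.80 × 131) = 50.67 m/s.
v_y0 = v₀ sin θ ⇒ v₀ = 50.67 / sin 29.2° = 103.9 m/s.

103.9 m/s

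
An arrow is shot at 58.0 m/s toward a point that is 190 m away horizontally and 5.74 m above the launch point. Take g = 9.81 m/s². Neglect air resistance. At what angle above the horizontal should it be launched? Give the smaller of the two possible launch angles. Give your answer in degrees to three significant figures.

18.7°

Trajectory: y = x tanθ − g x² (1 + tan²θ)/(2v₀²). With x = 190, y = 5.74, v₀ = 58.0, g = 9.81:
52.64 tan²θ − 190 tanθ + (58.38) = 0.
tanθ = [190 ± √(190² − 4 × 52.64 × (58.38))] / (2 × 52.64) = (190 ± 154.3) / 105.3, giving tanθ = 0.3391 or 3.271.
θ = 18.73° or 73.00°; the smaller is 18.73°.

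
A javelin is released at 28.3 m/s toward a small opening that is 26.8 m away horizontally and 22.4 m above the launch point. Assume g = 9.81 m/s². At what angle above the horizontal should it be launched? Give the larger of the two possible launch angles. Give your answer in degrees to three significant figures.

78.3°

Trajectory: y = x tanθ − g x² (1 + tan²θ)/(2v₀²). With x = 26.8, y = 22.4, v₀ = 28.3, g = 9.81:
4.399 tan²θ − 26.8 tanθ + (26.80) = 0.
tanθ = [26.8 ± √(26.8² − 4 × 4.399 × (26.80))] / (2 × 4.399) = (26.8 ± 15.71) / 8.798, giving tanθ = 1.261 or 4.832.
θ = 51.58° or 78.31°; the larger is 78.31°.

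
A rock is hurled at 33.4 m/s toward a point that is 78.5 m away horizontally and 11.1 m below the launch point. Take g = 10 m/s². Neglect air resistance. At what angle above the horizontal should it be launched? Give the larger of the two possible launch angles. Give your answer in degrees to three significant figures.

Trajectory: y = x tanθ − g x² (1 + tan²θ)/(2v₀²). With x = 78.5, y = −11.1, v₀ = 33.4, g = 10.0:
27.62 tan²θ − 78.5 tanθ + (16.52) = 0.
tanθ = [78.5 ± √(78.5² − 4 × 27.62 × (16.52))] / (2 × 27.62) = (78.5 ± 65.86) / 55.24, giving tanθ = 0.2289 or 2.613.
θ = 12.89° or 69.06°; the larger is 69.06°.

69.1°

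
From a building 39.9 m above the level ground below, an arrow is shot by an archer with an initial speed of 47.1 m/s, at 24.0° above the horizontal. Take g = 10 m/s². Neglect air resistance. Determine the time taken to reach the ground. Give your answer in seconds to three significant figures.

5.33 s

Horizontal component vₓ = 47.10 cos 24.0° = 43.03 m/s; vertical v_y0 = 47.10 sin 24.0° = 19.16 m/s.
Vertical motion (up positive, ground at y = 0): 5.000 t² − (19.16) t − 39.9 = 0, so t = (19.16 + √(19.16² + 2·10.0·39.9)) / 10.0 = (19.16 + 34.13) / 10.0 = 5.329 s.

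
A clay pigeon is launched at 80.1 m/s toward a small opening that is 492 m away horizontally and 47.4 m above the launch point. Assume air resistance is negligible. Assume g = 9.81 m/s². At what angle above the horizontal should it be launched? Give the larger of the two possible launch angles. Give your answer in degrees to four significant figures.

63.93°

Trajectory: y = x tanθ − g x² (1 + tan²θ)/(2v₀²). With x = 492, y = 47.4, v₀ = 80.1, g = 9.81:
185.1 tan²θ − 492 tanθ + (232.5) = 0.
tanθ = [492 ± √(492² − 4 × 185.1 × (232.5))] / (2 × 185.1) = (492 ± 264.6) / 370.1, giving tanθ = 0.6145 or 2.044.
θ = 31.57° or 63.93°; the larger is 63.93°.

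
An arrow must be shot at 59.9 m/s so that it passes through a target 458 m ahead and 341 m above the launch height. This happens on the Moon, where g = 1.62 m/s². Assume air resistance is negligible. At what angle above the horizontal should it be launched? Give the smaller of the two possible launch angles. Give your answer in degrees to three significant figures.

Trajectory: y = x tanθ − g x² (1 + tan²θ)/(2v₀²). With x = 458, y = 341, v₀ = 59.9, g = 1.62:
47.35 tan²θ − 458 tanθ + (388.4) = 0.
tanθ = [458 ± √(458² − 4 × 47.35 × (388.4))] / (2 × 47.35) = (458 ± 369.1) / 94.71, giving tanθ = 0.9391 or 8.733.
θ = 43.20° or 83.47°; the smaller is 43.20°.

43.2°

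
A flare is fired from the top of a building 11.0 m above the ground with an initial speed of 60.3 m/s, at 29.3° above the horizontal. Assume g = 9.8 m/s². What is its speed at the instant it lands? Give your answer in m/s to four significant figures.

62.06 m/s

Components: vₓ = 60.30 cos 29.3° = 52.59 m/s, v_y0 = 60.30 sin 29.3° = 29.51 m/s.
Vertical motion (up positive, ground at y = 0): 4.900 t² − (29.51) t − 11.0 = 0, so t = (29.51 + √(29.51² + 2·9.80·11.0)) / 9.80 = (29.51 + 32.96) / 9.80 = 6.375 s.
Vertical velocity at impact: v_y = v_y0 − g t = 29.51 − 9.80 × 6.375 = −32.96 m/s.
Speed: |v| = √(vₓ² + v_y²) = √(52.59² + 32.96²) = 62.06 m/s.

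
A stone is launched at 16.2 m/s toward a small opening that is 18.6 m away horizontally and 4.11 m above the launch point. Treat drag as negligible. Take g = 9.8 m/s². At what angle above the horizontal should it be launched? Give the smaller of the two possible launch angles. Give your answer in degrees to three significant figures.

37.9°

Trajectory: y = x tanθ − g x² (1 + tan²θ)/(2v₀²). With x = 18.6, y = 4.11, v₀ = 16.2, g = 9.80:
6.459 tan²θ − 18.6 tanθ + (10.57) = 0.
tanθ = [18.6 ± √(18.6² − 4 × 6.459 × (10.57))] / (2 × 6.459) = (18.6 ± 8.537) / 12.92, giving tanθ = 0.7790 or 2.101.
θ = 37.92° or 64.54°; the smaller is 37.92°.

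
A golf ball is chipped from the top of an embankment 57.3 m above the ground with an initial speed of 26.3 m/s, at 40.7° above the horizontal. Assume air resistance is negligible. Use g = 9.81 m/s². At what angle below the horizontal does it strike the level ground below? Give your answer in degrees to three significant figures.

vₓ = 26.30 cos 40.7° = 19.94 m/s; v_y0 = 26.30 sin 40.7° = 17.15 m/s.
Vertical motion (up positive, ground at y = 0): 4.905 t² − (17.15) t − 57.3 = 0, so t = (17.15 + √(17.15² + 2·9.81·57.3)) / 9.81 = (17.15 + 37.66) / 9.81 = 5.587 s.
At impact: v_y = v_y0 − g t = −37.66 m/s; vₓ = 19.94 m/s.
Angle below horizontal: arctan(|v_y|/vₓ) = arctan(37.66/19.94) = 62.10°.

62.1°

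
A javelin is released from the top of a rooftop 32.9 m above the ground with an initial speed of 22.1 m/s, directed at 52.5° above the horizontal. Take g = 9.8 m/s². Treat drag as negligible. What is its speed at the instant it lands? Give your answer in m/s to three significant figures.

Resolve: vₓ = 22.10 cos 52.5° = 13.45 m/s and v_y0 = 22.10 sin 52.5° = 17.53 m/s.
With up positive and y = 0 at the ground: y(t) = 32.9 + (17.53) t − 4.900 t². Setting y = 0 and taking the positive root: t = [17.53 + √(17.53² + 2·9.80·32.9)] / 9.80 = (17.53 + 30.86) / 9.80 = 4.938 s.
Vertical velocity at impact: v_y = v_y0 − g t = 17.53 − 9.80 × 4.938 = −30.86 m/s.
Speed: |v| = √(vₓ² + v_y²) = √(13.45² + 30.86²) = 33.66 m/s.

33.7 m/s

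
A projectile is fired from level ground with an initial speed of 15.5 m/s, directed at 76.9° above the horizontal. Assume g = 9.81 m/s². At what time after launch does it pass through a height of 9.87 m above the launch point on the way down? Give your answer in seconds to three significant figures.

Horizontal component vₓ = 15.50 cos 76.9° = 3.513 m/s; vertical v_y0 = 15.50 sin 76.9° = 15.10 m/s.
Set y = v_y0 t − ½ g t² = 9.87: 4.905 t² − 15.10 t + 9.87 = 0.
t = [15.10 ± √(15.10² − 2·9.81·9.87)] / 9.81 = (15.10 ± 5.853) / 9.81, so t = 0.9423 s or t = 2.136 s.
The descending-branch root is 2.136 s.

2.14 s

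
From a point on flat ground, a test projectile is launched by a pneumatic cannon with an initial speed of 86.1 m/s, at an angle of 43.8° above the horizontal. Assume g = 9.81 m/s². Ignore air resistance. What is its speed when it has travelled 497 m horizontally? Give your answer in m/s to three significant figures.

64.9 m/s

Components: vₓ = 86.10 cos 43.8° = 62.14 m/s, v_y0 = 86.10 sin 43.8° = 59.59 m/s.
Time to reach x = 497 m: t = x/vₓ = 497/62.14 = 7.998 s.
Vertical velocity there: v_y = v_y0 − g t = 59.59 − 9.81 × 7.998 = −18.86 m/s.
Speed: √(vₓ² + v_y²) = √(62.14² + 18.86²) = 64.94 m/s.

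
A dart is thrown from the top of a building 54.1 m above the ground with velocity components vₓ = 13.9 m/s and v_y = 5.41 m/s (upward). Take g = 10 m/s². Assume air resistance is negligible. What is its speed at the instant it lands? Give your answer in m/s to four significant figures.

36.12 m/s

Vertical motion (up positive, ground at y = 0): 5.000 t² − (5.410) t − 54.1 = 0, so t = (5.410 + √(5.410² + 2·10.0·54.1)) / 10.0 = (5.410 + 33.34) / 10.0 = 3.875 s.
Vertical velocity at impact: v_y = v_y0 − g t = 5.410 − 10.0 × 3.875 = −33.34 m/s.
Speed: |v| = √(vₓ² + v_y²) = √(13.90² + 33.34²) = 36.12 m/s.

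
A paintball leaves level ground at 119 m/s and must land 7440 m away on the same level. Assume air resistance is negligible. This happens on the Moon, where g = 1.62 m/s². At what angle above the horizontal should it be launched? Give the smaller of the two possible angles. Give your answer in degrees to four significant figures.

R = v₀² sin 2θ / g gives sin 2θ = gR/v₀² = 1.62·7440/119² = 0.8511.
2θ = 58.33° or 180° − 58.33° = 121.7°, so θ = 29.17° or 60.83°.
The smaller angle is 29.17°.

29.17°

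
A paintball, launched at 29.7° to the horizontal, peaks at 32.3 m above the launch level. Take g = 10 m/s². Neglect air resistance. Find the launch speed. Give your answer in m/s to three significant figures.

At the peak v_y = 0, so v_y0 = √(2gH) = √(2 × 10.0 × 32.3) = 25.42 m/s.
v_y0 = v₀ sin θ ⇒ v₀ = 25.42 / sin 29.7° = 51.30 m/s.

51.3 m/s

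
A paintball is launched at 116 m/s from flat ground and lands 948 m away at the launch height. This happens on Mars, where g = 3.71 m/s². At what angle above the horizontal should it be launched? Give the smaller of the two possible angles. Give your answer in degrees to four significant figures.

7.576°

R = v₀² sin 2θ / g gives sin 2θ = gR/v₀² = 3.71·948/116² = 0.2614.
2θ = 15.15° or 180° − 15.15° = 164.8°, so θ = 7.576° or 82.42°.
The smaller angle is 7.576°.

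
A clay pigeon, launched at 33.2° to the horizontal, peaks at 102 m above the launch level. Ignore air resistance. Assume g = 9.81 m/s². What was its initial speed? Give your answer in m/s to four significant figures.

81.70 m/s

At the peak v_y = 0, so v_y0 = √(2gH) = √(2 × 9.81 × 102) = 44.74 m/s.
v_y0 = v₀ sin θ ⇒ v₀ = 44.74 / sin 33.2° = 81.70 m/s.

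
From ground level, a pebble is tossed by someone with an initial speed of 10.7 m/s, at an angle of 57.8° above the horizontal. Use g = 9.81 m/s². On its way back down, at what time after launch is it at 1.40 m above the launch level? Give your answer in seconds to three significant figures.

vₓ = 10.70 cos 57.8° = 5.702 m/s; v_y0 = 10.70 sin 57.8° = 9.054 m/s.
Height y(t) = 9.054 t − 4.905 t² = 1.40 gives 4.905 t² − 9.054 t + 1.40 = 0.
t = [9.054 ± √(9.054² − 2·9.81·1.40)] / 9.81 = (9.054 ± 7.383) / 9.81, so t = 0.1703 s or t = 1.676 s.
The descending-branch root is 1.676 s.

1.68 s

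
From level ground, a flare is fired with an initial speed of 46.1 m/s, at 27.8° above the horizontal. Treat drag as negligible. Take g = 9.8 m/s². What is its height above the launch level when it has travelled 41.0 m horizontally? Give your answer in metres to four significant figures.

16.66 m

Resolve: vₓ = 46.10 cos 27.8° = 40.78 m/s and v_y0 = 46.10 sin 27.8° = 21.50 m/s.
x = vₓ t ⇒ t = 41.0/40.78 = 1.005 s.
Height: y = v_y0 t − ½ g t² = 21.50 × 1.005 − 4.900 × 1.005² = 21.62 − 4.953 = 16.66 m.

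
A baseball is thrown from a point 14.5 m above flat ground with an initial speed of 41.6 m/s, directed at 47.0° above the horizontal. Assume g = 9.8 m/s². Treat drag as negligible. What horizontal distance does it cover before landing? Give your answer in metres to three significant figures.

189 m

Horizontal component vₓ = 41.60 cos 47.0° = 28.37 m/s; vertical v_y0 = 41.60 sin 47.0° = 30.42 m/s.
The projectile lands when y = 14.5 + (30.42) t − ½·9.80·t² = 0. Positive root: t = (30.42 + √(30.42² + 2·9.80·14.5)) / 9.80 = (30.42 + 34.78) / 9.80 = 6.654 s.
Horizontal distance: R = vₓ t = 28.37 × 6.654 = 188.8 m.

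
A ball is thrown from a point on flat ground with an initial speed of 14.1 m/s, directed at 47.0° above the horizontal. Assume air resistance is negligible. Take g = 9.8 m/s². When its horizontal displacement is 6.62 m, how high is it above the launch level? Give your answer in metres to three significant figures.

4.78 m

Components: vₓ = 14.10 cos 47.0° = 9.616 m/s, v_y0 = 14.10 sin 47.0° = 10.31 m/s.
Time to reach x = 6.62 m: t = x/vₓ = 6.62/9.616 = 0.6884 s.
Height: y = v_y0 t − ½ g t² = 10.31 × 0.6884 − 4.900 × 0.6884² = 7.099 − 2.322 = 4.777 m.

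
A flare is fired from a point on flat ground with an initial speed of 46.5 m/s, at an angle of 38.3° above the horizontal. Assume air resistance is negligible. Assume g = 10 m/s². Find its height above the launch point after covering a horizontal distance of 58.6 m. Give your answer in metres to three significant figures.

33.4 m

Horizontal component vₓ = 46.50 cos 38.3° = 36.49 m/s; vertical v_y0 = 46.50 sin 38.3° = 28.82 m/s.
x = vₓ t ⇒ t = 58.6/36.49 = 1.606 s.
Height: y = v_y0 t − ½ g t² = 28.82 × 1.606 − 5.000 × 1.606² = 46.28 − 12.89 = 33.39 m.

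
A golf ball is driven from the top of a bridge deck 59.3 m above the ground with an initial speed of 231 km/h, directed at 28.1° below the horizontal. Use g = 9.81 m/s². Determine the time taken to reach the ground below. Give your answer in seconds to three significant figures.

1.56 s

Convert: 231 km/h = 231/3.6 = 64.17 m/s.
Resolve: vₓ = 64.17 cos 28.1° = 56.60 m/s and v_y0 = −30.22 m/s (downward).
With up positive and y = 0 at the ground: y(t) = 59.3 + (−30.22) t − 4.905 t². Setting y = 0 and taking the positive root: t = [−30.22 + √(30.22² + 2·9.81·59.3)] / 9.81 = (−30.22 + 45.57) / 9.81 = 1.565 s.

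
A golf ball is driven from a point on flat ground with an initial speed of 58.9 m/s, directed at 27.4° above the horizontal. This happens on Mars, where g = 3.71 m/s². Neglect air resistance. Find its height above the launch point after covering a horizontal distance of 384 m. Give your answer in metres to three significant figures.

99.0 m

vₓ = 58.90 cos 27.4° = 52.29 m/s; v_y0 = 58.90 sin 27.4° = 27.11 m/s.
At x = 384 m, t = x/vₓ = 384/52.29 = 7.343 s.
Height: y = v_y0 t − ½ g t² = 27.11 × 7.343 − 1.855 × 7.343² = 199.0 − 100.0 = 99.02 m.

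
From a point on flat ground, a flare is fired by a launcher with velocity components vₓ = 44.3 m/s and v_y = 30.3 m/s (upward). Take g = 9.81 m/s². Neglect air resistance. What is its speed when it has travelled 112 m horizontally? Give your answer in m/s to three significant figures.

44.6 m/s

x = vₓ t ⇒ t = 112/44.30 = 2.528 s.
Vertical velocity there: v_y = v_y0 − g t = 30.30 − 9.81 × 2.528 = 5.498 m/s.
Speed: √(vₓ² + v_y²) = √(44.30² + 5.498²) = 44.64 m/s.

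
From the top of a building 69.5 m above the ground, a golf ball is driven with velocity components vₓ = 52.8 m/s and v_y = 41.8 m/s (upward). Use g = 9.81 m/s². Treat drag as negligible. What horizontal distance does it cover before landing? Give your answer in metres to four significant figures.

525.2 m

The projectile lands when y = 69.5 + (41.80) t − ½·9.81·t² = 0. Positive root: t = (41.80 + √(41.80² + 2·9.81·69.5)) / 9.81 = (41.80 + 55.77) / 9.81 = 9.946 s.
Horizontal distance: R = vₓ t = 52.80 × 9.946 = 525.2 m.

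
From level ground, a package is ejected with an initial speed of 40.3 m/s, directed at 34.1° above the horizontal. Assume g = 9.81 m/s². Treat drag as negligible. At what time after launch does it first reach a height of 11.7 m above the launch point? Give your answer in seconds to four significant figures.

0.5946 s

Components: vₓ = 40.30 cos 34.1° = 33.37 m/s, v_y0 = 40.30 sin 34.1° = 22.59 m/s.
Set y = v_y0 t − ½ g t² = 11.7: 4.905 t² − 22.59 t + 11.7 = 0.
t = [22.59 ± √(22.59² − 2·9.81·11.7)] / 9.81 = (22.59 ± 16.76) / 9.81, so t = 0.5946 s or t = 4.012 s.
The first (ascending) time is 0.5946 s.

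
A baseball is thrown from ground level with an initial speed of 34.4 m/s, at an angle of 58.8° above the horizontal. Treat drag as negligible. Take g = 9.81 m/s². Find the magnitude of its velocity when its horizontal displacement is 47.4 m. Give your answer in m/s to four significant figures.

Horizontal component vₓ = 34.40 cos 58.8° = 17.82 m/s; vertical v_y0 = 34.40 sin 58.8° = 29.42 m/s.
Time to reach x = 47.4 m: t = x/vₓ = 47.4/17.82 = 2.660 s.
Vertical velocity there: v_y = v_y0 − g t = 29.42 − 9.81 × 2.660 = 3.331 m/s.
Speed: √(vₓ² + v_y²) = √(17.82² + 3.331²) = 18.13 m/s.

18.13 m/s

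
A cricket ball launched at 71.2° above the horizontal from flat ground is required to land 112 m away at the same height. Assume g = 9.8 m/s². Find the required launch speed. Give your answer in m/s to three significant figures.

42.4 m/s

Level-ground range: R = v₀² sin(2θ)/g, so v₀ = √(gR / sin 2θ).
v₀ = √(9.80 × 112 / sin 142.4°) = √(1098 / 0.6101) = √1798.9 = 42.41 m/s.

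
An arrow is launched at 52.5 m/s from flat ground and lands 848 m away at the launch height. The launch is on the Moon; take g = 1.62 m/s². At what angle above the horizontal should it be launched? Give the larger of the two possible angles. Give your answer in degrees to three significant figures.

From R = (v₀²/g) sin 2θ: sin 2θ = 1.62 × 848 / 2756.2 = 0.4984.
2θ = 29.90° or 180° − 29.90° = 150.1°, so θ = 14.95° or 75.05°.
The larger angle is 75.05°.

75.1°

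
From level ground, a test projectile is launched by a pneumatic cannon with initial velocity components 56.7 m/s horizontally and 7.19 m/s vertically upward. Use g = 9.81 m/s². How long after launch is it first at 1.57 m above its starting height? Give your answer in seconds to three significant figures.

Require v_y0 t − ½ g t² = 1.57, i.e. 4.905 t² − 7.190 t + 1.57 = 0.
t = [7.190 ± √(7.190² − 2·9.81·1.57)] / 9.81 = (7.190 ± 4.571) / 9.81, so t = 0.2670 s or t = 1.199 s.
The first (ascending) time is 0.2670 s.

0.267 s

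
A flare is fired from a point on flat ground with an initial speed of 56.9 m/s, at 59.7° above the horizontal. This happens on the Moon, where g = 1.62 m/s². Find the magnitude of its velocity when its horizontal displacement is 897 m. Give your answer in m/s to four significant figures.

vₓ = 56.90 cos 59.7° = 28.71 m/s; v_y0 = 56.90 sin 59.7° = 49.13 m/s.
Time to reach x = 897 m: t = x/vₓ = 897/28.71 = 31.25 s.
Vertical velocity there: v_y = v_y0 − g t = 49.13 − 1.62 × 31.25 = −1.491 m/s.
Speed: √(vₓ² + v_y²) = √(28.71² + 1.491²) = 28.75 m/s.

28.75 m/s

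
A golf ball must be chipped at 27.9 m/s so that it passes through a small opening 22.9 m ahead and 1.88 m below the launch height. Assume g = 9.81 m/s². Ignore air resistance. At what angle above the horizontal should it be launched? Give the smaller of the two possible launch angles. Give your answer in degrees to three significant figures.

3.59°

Trajectory: y = x tanθ − g x² (1 + tan²θ)/(2v₀²). With x = 22.9, y = −1.88, v₀ = 27.9, g = 9.81:
3.304 tan²θ − 22.9 tanθ + (1.424) = 0.
tanθ = [22.9 ± √(22.9² − 4 × 3.304 × (1.424))] / (2 × 3.304) = (22.9 ± 22.49) / 6.609, giving tanθ = 0.06277 or 6.867.
θ = 3.592° or 81.71°; the smaller is 3.592°.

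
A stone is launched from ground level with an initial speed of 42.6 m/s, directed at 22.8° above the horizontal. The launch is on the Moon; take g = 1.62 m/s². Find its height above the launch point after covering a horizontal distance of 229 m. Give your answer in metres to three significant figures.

68.7 m

vₓ = 42.60 cos 22.8° = 39.27 m/s; v_y0 = 42.60 sin 22.8° = 16.51 m/s.
x = vₓ t ⇒ t = 229/39.27 = 5.831 s.
Height: y = v_y0 t − ½ g t² = 16.51 × 5.831 − 0.8100 × 5.831² = 96.26 − 27.54 = 68.72 m.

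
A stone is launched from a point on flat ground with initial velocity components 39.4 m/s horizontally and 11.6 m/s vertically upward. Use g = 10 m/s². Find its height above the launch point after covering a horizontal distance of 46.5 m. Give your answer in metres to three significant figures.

6.73 m

Time to reach x = 46.5 m: t = x/vₓ = 46.5/39.40 = 1.180 s.
Height: y = v_y0 t − ½ g t² = 11.60 × 1.180 − 5.000 × 1.180² = 13.69 − 6.964 = 6.726 m.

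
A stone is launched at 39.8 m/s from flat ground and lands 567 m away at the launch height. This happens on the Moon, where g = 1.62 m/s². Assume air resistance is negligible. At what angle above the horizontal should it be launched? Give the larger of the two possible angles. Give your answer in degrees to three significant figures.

72.3°

From R = (v₀²/g) sin 2θ: sin 2θ = 1.62 × 567 / 1584.0 = 0.5799.
2θ = 35.44° or 180° − 35.44° = 144.6°, so θ = 17.72° or 72.28°.
The larger angle is 72.28°.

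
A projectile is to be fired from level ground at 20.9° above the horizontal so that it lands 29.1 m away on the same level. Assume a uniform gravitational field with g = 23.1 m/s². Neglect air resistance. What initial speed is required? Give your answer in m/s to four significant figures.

31.76 m/s

Level-ground range: R = v₀² sin(2θ)/g, so v₀ = √(gR / sin 2θ).
v₀ = √(23.1 × 29.1 / sin 41.80°) = √(672.2 / 0.6665) = √1008.5 = 31.76 m/s.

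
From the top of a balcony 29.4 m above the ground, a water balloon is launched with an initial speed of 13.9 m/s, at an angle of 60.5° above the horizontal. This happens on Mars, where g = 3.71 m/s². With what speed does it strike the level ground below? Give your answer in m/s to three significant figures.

20.3 m/s

vₓ = 13.90 cos 60.5° = 6.845 m/s; v_y0 = 13.90 sin 60.5° = 12.10 m/s.
With up positive and y = 0 at the ground: y(t) = 29.4 + (12.10) t − 1.855 t². Setting y = 0 and taking the positive root: t = [12.10 + √(12.10² + 2·3.71·29.4)] / 3.71 = (12.10 + 19.09) / 3.71 = 8.407 s.
Vertical velocity at impact: v_y = v_y0 − g t = 12.10 − 3.71 × 8.407 = −19.09 m/s.
Speed: |v| = √(vₓ² + v_y²) = √(6.845² + 19.09²) = 20.28 m/s.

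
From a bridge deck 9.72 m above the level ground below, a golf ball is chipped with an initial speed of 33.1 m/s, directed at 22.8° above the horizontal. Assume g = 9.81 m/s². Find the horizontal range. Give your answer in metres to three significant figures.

98.5 m

vₓ = 33.10 cos 22.8° = 30.51 m/s; v_y0 = 33.10 sin 22.8° = 12.83 m/s.
Vertical motion (up positive, ground at y = 0): 4.905 t² − (12.83) t − 9.72 = 0, so t = (12.83 + √(12.83² + 2·9.81·9.72)) / 9.81 = (12.83 + 18.85) / 9.81 = 3.229 s.
Horizontal distance: R = vₓ t = 30.51 × 3.229 = 98.52 m.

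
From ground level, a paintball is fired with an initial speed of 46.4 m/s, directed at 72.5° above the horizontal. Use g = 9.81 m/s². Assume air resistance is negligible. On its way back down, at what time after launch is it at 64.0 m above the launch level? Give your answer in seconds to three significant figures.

7.21 s

Horizontal component vₓ = 46.40 cos 72.5° = 13.95 m/s; vertical v_y0 = 46.40 sin 72.5° = 44.25 m/s.
Require v_y0 t − ½ g t² = 64.0, i.e. 4.905 t² − 44.25 t + 64.0 = 0.
Quadratic formula: t = (44.25 ± √702.60) / 9.81 = (44.25 ± 26.51) / 9.81 → t = 1.809 s or 7.213 s.
The descending-branch root is 7.213 s.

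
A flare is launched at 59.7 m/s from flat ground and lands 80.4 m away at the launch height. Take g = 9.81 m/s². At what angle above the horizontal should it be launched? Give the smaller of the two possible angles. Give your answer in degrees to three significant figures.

R = v₀² sin 2θ / g gives sin 2θ = gR/v₀² = 9.81·80.4/59.7² = 0.2213.
2θ = 12.79° or 180° − 12.79° = 167.2°, so θ = 6.393° or 83.61°.
The smaller angle is 6.393°.

6.39°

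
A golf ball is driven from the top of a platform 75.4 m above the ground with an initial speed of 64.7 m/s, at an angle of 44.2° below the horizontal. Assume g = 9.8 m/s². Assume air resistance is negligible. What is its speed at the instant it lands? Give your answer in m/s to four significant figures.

75.26 m/s

vₓ = 64.70 cos 44.2° = 46.38 m/s; v_y0 = −45.11 m/s (downward).
Vertical motion (up positive, ground at y = 0): 4.900 t² − (−45.11) t − 75.4 = 0, so t = (−45.11 + √(45.11² + 2·9.80·75.4)) / 9.80 = (−45.11 + 59.27) / 9.80 = 1.445 s.
Vertical velocity at impact: v_y = v_y0 − g t = −45.11 − 9.80 × 1.445 = −59.27 m/s.
Speed: |v| = √(vₓ² + v_y²) = √(46.38² + 59.27²) = 75.26 m/s.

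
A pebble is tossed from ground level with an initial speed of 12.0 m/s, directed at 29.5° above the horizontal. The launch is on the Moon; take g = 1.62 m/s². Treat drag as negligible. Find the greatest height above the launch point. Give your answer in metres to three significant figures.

Horizontal component vₓ = 12.00 cos 29.5° = 10.44 m/s; vertical v_y0 = 12.00 sin 29.5° = 5.909 m/s.
Maximum height: H = v_y0² / (2g) = 5.909² / (2 × 1.62) = 10.78 m.

10.8 m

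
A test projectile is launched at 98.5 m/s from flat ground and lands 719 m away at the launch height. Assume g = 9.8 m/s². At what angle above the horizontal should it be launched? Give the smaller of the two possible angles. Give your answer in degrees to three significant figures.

23.3°

Level-ground range R = v₀² sin(2θ)/g ⇒ sin(2θ) = gR/v₀² = 9.80 × 719 / 98.5² = 0.7262.
2θ = 46.57° or 180° − 46.57° = 133.4°, so θ = 23.29° or 66.71°.
The smaller angle is 23.29°.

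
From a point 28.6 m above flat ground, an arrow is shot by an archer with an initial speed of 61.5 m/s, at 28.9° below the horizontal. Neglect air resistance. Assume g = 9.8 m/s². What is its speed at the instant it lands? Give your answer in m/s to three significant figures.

65.9 m/s

Horizontal component vₓ = 61.50 cos 28.9° = 53.84 m/s; vertical v_y0 = −29.72 m/s (downward).
With up positive and y = 0 at the ground: y(t) = 28.6 + (−29.72) t − 4.900 t². Setting y = 0 and taking the positive root: t = [−29.72 + √(29.72² + 2·9.80·28.6)] / 9.80 = (−29.72 + 38.00) / 9.80 = 0.8446 s.
Vertical velocity at impact: v_y = v_y0 − g t = −29.72 − 9.80 × 0.8446 = −38.00 m/s.
Speed: |v| = √(vₓ² + v_y²) = √(53.84² + 38.00²) = 65.90 m/s.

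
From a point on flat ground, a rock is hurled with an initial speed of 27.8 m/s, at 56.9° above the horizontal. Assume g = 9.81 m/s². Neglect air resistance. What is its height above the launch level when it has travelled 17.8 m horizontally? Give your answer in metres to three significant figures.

Horizontal component vₓ = 27.80 cos 56.9° = 15.18 m/s; vertical v_y0 = 27.80 sin 56.9° = 23.29 m/s.
At x = 17.8 m, t = x/vₓ = 17.8/15.18 = 1.172 s.
Height: y = v_y0 t − ½ g t² = 23.29 × 1.172 − 4.905 × 1.172² = 27.31 − 6.743 = 20.56 m.

20.6 m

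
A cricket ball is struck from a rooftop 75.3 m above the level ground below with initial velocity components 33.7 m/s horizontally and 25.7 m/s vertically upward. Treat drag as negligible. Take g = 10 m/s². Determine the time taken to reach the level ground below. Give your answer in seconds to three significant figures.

The projectile lands when y = 75.3 + (25.70) t − ½·10.0·t² = 0. Positive root: t = (25.70 + √(25.70² + 2·10.0·75.3)) / 10.0 = (25.70 + 46.55) / 10.0 = 7.225 s.

7.22 s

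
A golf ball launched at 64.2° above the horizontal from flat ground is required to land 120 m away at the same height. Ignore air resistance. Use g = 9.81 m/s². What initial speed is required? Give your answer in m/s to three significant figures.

Level-ground range: R = v₀² sin(2θ)/g, so v₀ = √(gR / sin 2θ).
v₀ = √(9.81 × 120 / sin 128.4°) = √(1177 / 0.7837) = √1502.1 = 38.76 m/s.

38.8 m/s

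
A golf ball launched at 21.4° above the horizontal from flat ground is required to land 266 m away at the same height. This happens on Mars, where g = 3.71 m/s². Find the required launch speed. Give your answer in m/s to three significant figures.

38.1 m/s

From R = (v₀² / g) sin 2θ: v₀ = √(gR / sin 2θ).
v₀ = √(3.71 × 266 / sin 42.80°) = √(986.9 / 0.6794) = √1452.5 = 38.11 m/s.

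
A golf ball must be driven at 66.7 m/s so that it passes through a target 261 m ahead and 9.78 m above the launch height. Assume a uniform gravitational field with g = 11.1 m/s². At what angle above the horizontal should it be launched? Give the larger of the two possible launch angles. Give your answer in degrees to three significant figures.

69.3°

Trajectory: y = x tanθ − g x² (1 + tan²θ)/(2v₀²). With x = 261, y = 9.78, v₀ = 66.7, g = 11.1:
84.98 tan²θ − 261 tanθ + (94.76) = 0.
tanθ = [261 ± √(261² − 4 × 84.98 × (94.76))] / (2 × 84.98) = (261 ± 189.5) / 170.0, giving tanθ = 0.4207 or 2.651.
θ = 22.82° or 69.33°; the larger is 69.33°.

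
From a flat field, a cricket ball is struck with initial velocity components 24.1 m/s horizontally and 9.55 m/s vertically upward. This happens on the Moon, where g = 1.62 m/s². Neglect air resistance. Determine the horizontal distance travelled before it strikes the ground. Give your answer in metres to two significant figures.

280 m

Time aloft: T = 2 v_y0 / g = 2 × 9.550 / 1.62 = 11.79 s.
Horizontal distance R = vₓ T = 24.10 × 11.79 = 284.1 m.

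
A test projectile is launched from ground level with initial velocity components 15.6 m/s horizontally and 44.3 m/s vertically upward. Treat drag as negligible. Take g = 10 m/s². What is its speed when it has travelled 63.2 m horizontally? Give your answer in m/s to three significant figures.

16.1 m/s

x = vₓ t ⇒ t = 63.2/15.60 = 4.051 s.
Vertical velocity there: v_y = v_y0 − g t = 44.30 − 10.0 × 4.051 = 3.787 m/s.
Speed: √(vₓ² + v_y²) = √(15.60² + 3.787²) = 16.05 m/s.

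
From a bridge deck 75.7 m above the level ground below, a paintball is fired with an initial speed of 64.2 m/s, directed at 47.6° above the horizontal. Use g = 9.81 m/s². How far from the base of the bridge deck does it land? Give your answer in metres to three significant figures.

479 m

Resolve: vₓ = 64.20 cos 47.6° = 43.29 m/s and v_y0 = 64.20 sin 47.6° = 47.41 m/s.
The projectile lands when y = 75.7 + (47.41) t − ½·9.81·t² = 0. Positive root: t = (47.41 + √(47.41² + 2·9.81·75.7)) / 9.81 = (47.41 + 61.10) / 9.81 = 11.06 s.
Horizontal distance: R = vₓ t = 43.29 × 11.06 = 478.8 m.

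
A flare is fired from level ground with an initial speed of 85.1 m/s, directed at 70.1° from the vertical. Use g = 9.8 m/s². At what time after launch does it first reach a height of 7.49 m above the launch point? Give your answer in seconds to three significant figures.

Components: vₓ = 85.10 sin 70.1° = 80.02 m/s, v_y0 = 85.10 cos 70.1° = 28.97 m/s.
Set y = v_y0 t − ½ g t² = 7.49: 4.900 t² − 28.97 t + 7.49 = 0.
Quadratic formula: t = (28.97 ± √692.24) / 9.80 = (28.97 ± 26.31) / 9.80 → t = 0.2710 s or 5.640 s.
The first (ascending) time is 0.2710 s.

0.271 s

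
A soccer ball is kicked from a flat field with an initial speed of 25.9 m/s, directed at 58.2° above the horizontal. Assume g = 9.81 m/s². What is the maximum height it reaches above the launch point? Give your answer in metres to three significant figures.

24.7 m

Horizontal component vₓ = 25.90 cos 58.2° = 13.65 m/s; vertical v_y0 = 25.90 sin 58.2° = 22.01 m/s.
Maximum height: H = v_y0² / (2g) = 22.01² / (2 × 9.81) = 24.70 m.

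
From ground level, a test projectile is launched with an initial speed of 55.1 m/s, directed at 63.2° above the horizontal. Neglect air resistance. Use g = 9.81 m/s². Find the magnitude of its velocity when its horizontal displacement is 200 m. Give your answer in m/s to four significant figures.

38.79 m/s

vₓ = 55.10 cos 63.2° = 24.84 m/s; v_y0 = 55.10 sin 63.2° = 49.18 m/s.
x = vₓ t ⇒ t = 200/24.84 = 8.050 s.
Vertical velocity there: v_y = v_y0 − g t = 49.18 − 9.81 × 8.050 = −29.79 m/s.
Speed: √(vₓ² + v_y²) = √(24.84² + 29.79²) = 38.79 m/s.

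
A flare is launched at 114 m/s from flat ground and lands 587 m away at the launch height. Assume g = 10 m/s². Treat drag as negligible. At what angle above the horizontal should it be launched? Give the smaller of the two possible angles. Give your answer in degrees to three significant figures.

13.4°

From R = (v₀²/g) sin 2θ: sin 2θ = 10.0 × 587 / 12996 = 0.4517.
2θ = 26.85° or 180° − 26.85° = 153.1°, so θ = 13.43° or 76.57°.
The smaller angle is 13.43°.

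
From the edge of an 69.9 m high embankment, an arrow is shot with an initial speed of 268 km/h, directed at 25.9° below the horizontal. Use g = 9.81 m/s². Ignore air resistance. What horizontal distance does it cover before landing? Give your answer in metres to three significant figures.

Convert: 268 km/h = 268/3.6 = 74.44 m/s.
Resolve: vₓ = 74.44 cos 25.9° = 66.97 m/s and v_y0 = −32.52 m/s (downward).
With up positive and y = 0 at the ground: y(t) = 69.9 + (−32.52) t − 4.905 t². Setting y = 0 and taking the positive root: t = [−32.52 + √(32.52² + 2·9.81·69.9)] / 9.81 = (−32.52 + 49.28) / 9.81 = 1.709 s.
Horizontal distance: R = vₓ t = 66.97 × 1.709 = 114.4 m.

114 m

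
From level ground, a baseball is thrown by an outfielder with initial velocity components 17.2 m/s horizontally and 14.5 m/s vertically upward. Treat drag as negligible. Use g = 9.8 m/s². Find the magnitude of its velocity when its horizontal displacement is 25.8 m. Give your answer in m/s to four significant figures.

17.20 m/s

Time to reach x = 25.8 m: t = x/vₓ = 25.8/17.20 = 1.500 s.
Vertical velocity there: v_y = v_y0 − g t = 14.50 − 9.80 × 1.500 = −0.2000 m/s.
Speed: √(vₓ² + v_y²) = √(17.20² + 0.2000²) = 17.20 m/s.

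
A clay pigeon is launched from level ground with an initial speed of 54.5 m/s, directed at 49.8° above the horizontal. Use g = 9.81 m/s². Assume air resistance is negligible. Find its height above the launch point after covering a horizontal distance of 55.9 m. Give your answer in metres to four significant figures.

Resolve: vₓ = 54.50 cos 49.8° = 35.18 m/s and v_y0 = 54.50 sin 49.8° = 41.63 m/s.
Time to reach x = 55.9 m: t = x/vₓ = 55.9/35.18 = 1.589 s.
Height: y = v_y0 t − ½ g t² = 41.63 × 1.589 − 4.905 × 1.589² = 66.15 − 12.39 = 53.76 m.

53.76 m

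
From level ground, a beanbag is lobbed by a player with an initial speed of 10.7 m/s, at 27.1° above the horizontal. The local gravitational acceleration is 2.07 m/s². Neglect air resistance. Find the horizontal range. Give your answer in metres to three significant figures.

Resolve: vₓ = 10.70 cos 27.1° = 9.525 m/s and v_y0 = 10.70 sin 27.1° = 4.874 m/s.
Time aloft: T = 2 v_y0 / g = 2 × 4.874 / 2.07 = 4.709 s.
Horizontal distance R = vₓ T = 9.525 × 4.709 = 44.86 m.

44.9 m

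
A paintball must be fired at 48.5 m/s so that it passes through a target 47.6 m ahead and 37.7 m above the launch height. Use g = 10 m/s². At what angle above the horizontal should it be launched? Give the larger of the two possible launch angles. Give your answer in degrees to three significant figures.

Trajectory: y = x tanθ − g x² (1 + tan²θ)/(2v₀²). With x = 47.6, y = 37.7, v₀ = 48.5, g = 10.0:
4.816 tan²θ − 47.6 tanθ + (42.52) = 0.
tanθ = [47.6 ± √(47.6² − 4 × 4.816 × (42.52))] / (2 × 4.816) = (47.6 ± 38.04) / 9.632, giving tanθ = 0.9930 or 8.890.
θ = 44.80° or 83.58°; the larger is 83.58°.

83.6°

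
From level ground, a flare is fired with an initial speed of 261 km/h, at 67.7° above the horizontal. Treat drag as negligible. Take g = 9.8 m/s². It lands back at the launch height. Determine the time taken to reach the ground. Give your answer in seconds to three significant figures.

13.7 s

Convert: 261 km/h = 261/3.6 = 72.50 m/s.
Resolve: vₓ = 72.50 cos 67.7° = 27.51 m/s and v_y0 = 72.50 sin 67.7° = 67.08 m/s.
It returns to y = 0 when t = 2 v_y0 / g = 2(67.08)/9.80 = 13.69 s.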